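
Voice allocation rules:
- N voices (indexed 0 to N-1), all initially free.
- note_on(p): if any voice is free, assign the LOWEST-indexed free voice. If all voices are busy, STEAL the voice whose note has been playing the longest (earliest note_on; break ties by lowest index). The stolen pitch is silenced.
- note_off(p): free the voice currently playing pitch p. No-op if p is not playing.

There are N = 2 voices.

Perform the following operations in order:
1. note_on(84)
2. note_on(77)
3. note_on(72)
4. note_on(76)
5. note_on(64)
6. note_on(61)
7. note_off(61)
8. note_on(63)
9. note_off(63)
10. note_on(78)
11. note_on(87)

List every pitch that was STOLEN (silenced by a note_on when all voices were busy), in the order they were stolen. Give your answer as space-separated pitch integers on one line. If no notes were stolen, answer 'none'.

Op 1: note_on(84): voice 0 is free -> assigned | voices=[84 -]
Op 2: note_on(77): voice 1 is free -> assigned | voices=[84 77]
Op 3: note_on(72): all voices busy, STEAL voice 0 (pitch 84, oldest) -> assign | voices=[72 77]
Op 4: note_on(76): all voices busy, STEAL voice 1 (pitch 77, oldest) -> assign | voices=[72 76]
Op 5: note_on(64): all voices busy, STEAL voice 0 (pitch 72, oldest) -> assign | voices=[64 76]
Op 6: note_on(61): all voices busy, STEAL voice 1 (pitch 76, oldest) -> assign | voices=[64 61]
Op 7: note_off(61): free voice 1 | voices=[64 -]
Op 8: note_on(63): voice 1 is free -> assigned | voices=[64 63]
Op 9: note_off(63): free voice 1 | voices=[64 -]
Op 10: note_on(78): voice 1 is free -> assigned | voices=[64 78]
Op 11: note_on(87): all voices busy, STEAL voice 0 (pitch 64, oldest) -> assign | voices=[87 78]

Answer: 84 77 72 76 64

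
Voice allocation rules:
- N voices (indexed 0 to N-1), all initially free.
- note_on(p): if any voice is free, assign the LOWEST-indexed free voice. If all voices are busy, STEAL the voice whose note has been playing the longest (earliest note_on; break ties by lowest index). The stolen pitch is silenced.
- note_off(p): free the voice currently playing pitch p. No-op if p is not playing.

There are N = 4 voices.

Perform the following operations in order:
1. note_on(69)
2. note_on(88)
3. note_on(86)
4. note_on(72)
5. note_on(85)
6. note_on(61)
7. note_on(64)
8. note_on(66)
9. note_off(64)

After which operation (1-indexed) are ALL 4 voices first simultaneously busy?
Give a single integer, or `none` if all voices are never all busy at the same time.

Op 1: note_on(69): voice 0 is free -> assigned | voices=[69 - - -]
Op 2: note_on(88): voice 1 is free -> assigned | voices=[69 88 - -]
Op 3: note_on(86): voice 2 is free -> assigned | voices=[69 88 86 -]
Op 4: note_on(72): voice 3 is free -> assigned | voices=[69 88 86 72]
Op 5: note_on(85): all voices busy, STEAL voice 0 (pitch 69, oldest) -> assign | voices=[85 88 86 72]
Op 6: note_on(61): all voices busy, STEAL voice 1 (pitch 88, oldest) -> assign | voices=[85 61 86 72]
Op 7: note_on(64): all voices busy, STEAL voice 2 (pitch 86, oldest) -> assign | voices=[85 61 64 72]
Op 8: note_on(66): all voices busy, STEAL voice 3 (pitch 72, oldest) -> assign | voices=[85 61 64 66]
Op 9: note_off(64): free voice 2 | voices=[85 61 - 66]

Answer: 4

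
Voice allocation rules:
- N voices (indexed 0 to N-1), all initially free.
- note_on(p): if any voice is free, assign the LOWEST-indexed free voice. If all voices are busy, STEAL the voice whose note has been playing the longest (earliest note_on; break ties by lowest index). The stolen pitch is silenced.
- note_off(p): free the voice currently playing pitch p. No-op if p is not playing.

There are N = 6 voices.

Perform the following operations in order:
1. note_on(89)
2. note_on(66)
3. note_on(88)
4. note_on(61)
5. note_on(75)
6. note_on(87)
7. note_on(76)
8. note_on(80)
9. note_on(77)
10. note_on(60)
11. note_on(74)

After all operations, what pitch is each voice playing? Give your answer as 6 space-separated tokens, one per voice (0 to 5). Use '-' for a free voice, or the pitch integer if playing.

Op 1: note_on(89): voice 0 is free -> assigned | voices=[89 - - - - -]
Op 2: note_on(66): voice 1 is free -> assigned | voices=[89 66 - - - -]
Op 3: note_on(88): voice 2 is free -> assigned | voices=[89 66 88 - - -]
Op 4: note_on(61): voice 3 is free -> assigned | voices=[89 66 88 61 - -]
Op 5: note_on(75): voice 4 is free -> assigned | voices=[89 66 88 61 75 -]
Op 6: note_on(87): voice 5 is free -> assigned | voices=[89 66 88 61 75 87]
Op 7: note_on(76): all voices busy, STEAL voice 0 (pitch 89, oldest) -> assign | voices=[76 66 88 61 75 87]
Op 8: note_on(80): all voices busy, STEAL voice 1 (pitch 66, oldest) -> assign | voices=[76 80 88 61 75 87]
Op 9: note_on(77): all voices busy, STEAL voice 2 (pitch 88, oldest) -> assign | voices=[76 80 77 61 75 87]
Op 10: note_on(60): all voices busy, STEAL voice 3 (pitch 61, oldest) -> assign | voices=[76 80 77 60 75 87]
Op 11: note_on(74): all voices busy, STEAL voice 4 (pitch 75, oldest) -> assign | voices=[76 80 77 60 74 87]

Answer: 76 80 77 60 74 87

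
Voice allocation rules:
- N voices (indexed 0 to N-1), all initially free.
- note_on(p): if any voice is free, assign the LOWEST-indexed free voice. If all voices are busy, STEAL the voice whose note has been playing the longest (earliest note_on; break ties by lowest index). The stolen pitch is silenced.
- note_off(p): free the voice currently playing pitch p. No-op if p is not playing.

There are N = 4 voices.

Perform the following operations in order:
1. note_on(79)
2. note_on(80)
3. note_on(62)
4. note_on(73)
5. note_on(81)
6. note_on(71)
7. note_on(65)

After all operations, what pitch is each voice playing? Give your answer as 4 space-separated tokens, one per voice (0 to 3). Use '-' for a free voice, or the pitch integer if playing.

Op 1: note_on(79): voice 0 is free -> assigned | voices=[79 - - -]
Op 2: note_on(80): voice 1 is free -> assigned | voices=[79 80 - -]
Op 3: note_on(62): voice 2 is free -> assigned | voices=[79 80 62 -]
Op 4: note_on(73): voice 3 is free -> assigned | voices=[79 80 62 73]
Op 5: note_on(81): all voices busy, STEAL voice 0 (pitch 79, oldest) -> assign | voices=[81 80 62 73]
Op 6: note_on(71): all voices busy, STEAL voice 1 (pitch 80, oldest) -> assign | voices=[81 71 62 73]
Op 7: note_on(65): all voices busy, STEAL voice 2 (pitch 62, oldest) -> assign | voices=[81 71 65 73]

Answer: 81 71 65 73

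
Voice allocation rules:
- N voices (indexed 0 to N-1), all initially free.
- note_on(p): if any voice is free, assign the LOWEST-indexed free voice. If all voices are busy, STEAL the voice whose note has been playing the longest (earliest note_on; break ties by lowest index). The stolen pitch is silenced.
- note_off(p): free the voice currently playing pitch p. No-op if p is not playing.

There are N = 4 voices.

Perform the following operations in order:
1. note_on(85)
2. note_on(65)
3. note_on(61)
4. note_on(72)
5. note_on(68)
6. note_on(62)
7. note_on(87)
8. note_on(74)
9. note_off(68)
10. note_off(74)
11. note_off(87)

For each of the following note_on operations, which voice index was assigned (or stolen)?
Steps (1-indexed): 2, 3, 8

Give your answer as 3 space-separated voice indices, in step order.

Op 1: note_on(85): voice 0 is free -> assigned | voices=[85 - - -]
Op 2: note_on(65): voice 1 is free -> assigned | voices=[85 65 - -]
Op 3: note_on(61): voice 2 is free -> assigned | voices=[85 65 61 -]
Op 4: note_on(72): voice 3 is free -> assigned | voices=[85 65 61 72]
Op 5: note_on(68): all voices busy, STEAL voice 0 (pitch 85, oldest) -> assign | voices=[68 65 61 72]
Op 6: note_on(62): all voices busy, STEAL voice 1 (pitch 65, oldest) -> assign | voices=[68 62 61 72]
Op 7: note_on(87): all voices busy, STEAL voice 2 (pitch 61, oldest) -> assign | voices=[68 62 87 72]
Op 8: note_on(74): all voices busy, STEAL voice 3 (pitch 72, oldest) -> assign | voices=[68 62 87 74]
Op 9: note_off(68): free voice 0 | voices=[- 62 87 74]
Op 10: note_off(74): free voice 3 | voices=[- 62 87 -]
Op 11: note_off(87): free voice 2 | voices=[- 62 - -]

Answer: 1 2 3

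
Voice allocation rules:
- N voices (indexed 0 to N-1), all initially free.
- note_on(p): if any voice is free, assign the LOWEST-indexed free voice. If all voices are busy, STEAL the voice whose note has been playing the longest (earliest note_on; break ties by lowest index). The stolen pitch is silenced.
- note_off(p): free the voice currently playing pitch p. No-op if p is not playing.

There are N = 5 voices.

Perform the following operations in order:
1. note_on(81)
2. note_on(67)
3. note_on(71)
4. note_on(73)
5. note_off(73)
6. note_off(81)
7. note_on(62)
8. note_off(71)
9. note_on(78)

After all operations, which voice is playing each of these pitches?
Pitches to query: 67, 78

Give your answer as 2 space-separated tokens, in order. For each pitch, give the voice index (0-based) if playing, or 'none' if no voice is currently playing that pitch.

Op 1: note_on(81): voice 0 is free -> assigned | voices=[81 - - - -]
Op 2: note_on(67): voice 1 is free -> assigned | voices=[81 67 - - -]
Op 3: note_on(71): voice 2 is free -> assigned | voices=[81 67 71 - -]
Op 4: note_on(73): voice 3 is free -> assigned | voices=[81 67 71 73 -]
Op 5: note_off(73): free voice 3 | voices=[81 67 71 - -]
Op 6: note_off(81): free voice 0 | voices=[- 67 71 - -]
Op 7: note_on(62): voice 0 is free -> assigned | voices=[62 67 71 - -]
Op 8: note_off(71): free voice 2 | voices=[62 67 - - -]
Op 9: note_on(78): voice 2 is free -> assigned | voices=[62 67 78 - -]

Answer: 1 2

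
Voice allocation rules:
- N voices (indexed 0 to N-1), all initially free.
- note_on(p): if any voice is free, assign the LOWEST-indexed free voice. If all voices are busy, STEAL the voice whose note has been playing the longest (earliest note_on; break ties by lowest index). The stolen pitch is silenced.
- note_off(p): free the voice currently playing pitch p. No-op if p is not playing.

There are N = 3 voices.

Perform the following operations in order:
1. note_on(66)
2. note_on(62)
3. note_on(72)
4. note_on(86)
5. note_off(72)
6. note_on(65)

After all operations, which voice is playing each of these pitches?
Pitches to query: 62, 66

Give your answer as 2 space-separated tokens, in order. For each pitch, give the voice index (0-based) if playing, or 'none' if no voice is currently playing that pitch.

Answer: 1 none

Derivation:
Op 1: note_on(66): voice 0 is free -> assigned | voices=[66 - -]
Op 2: note_on(62): voice 1 is free -> assigned | voices=[66 62 -]
Op 3: note_on(72): voice 2 is free -> assigned | voices=[66 62 72]
Op 4: note_on(86): all voices busy, STEAL voice 0 (pitch 66, oldest) -> assign | voices=[86 62 72]
Op 5: note_off(72): free voice 2 | voices=[86 62 -]
Op 6: note_on(65): voice 2 is free -> assigned | voices=[86 62 65]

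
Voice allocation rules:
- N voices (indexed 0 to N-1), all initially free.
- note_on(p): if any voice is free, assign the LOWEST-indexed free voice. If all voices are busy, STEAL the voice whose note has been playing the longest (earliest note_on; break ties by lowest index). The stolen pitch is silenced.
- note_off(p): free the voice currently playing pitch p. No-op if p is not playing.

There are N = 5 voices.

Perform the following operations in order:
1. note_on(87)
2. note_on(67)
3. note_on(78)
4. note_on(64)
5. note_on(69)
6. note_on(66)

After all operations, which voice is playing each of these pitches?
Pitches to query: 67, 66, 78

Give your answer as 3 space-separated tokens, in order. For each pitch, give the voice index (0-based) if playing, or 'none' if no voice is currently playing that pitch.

Op 1: note_on(87): voice 0 is free -> assigned | voices=[87 - - - -]
Op 2: note_on(67): voice 1 is free -> assigned | voices=[87 67 - - -]
Op 3: note_on(78): voice 2 is free -> assigned | voices=[87 67 78 - -]
Op 4: note_on(64): voice 3 is free -> assigned | voices=[87 67 78 64 -]
Op 5: note_on(69): voice 4 is free -> assigned | voices=[87 67 78 64 69]
Op 6: note_on(66): all voices busy, STEAL voice 0 (pitch 87, oldest) -> assign | voices=[66 67 78 64 69]

Answer: 1 0 2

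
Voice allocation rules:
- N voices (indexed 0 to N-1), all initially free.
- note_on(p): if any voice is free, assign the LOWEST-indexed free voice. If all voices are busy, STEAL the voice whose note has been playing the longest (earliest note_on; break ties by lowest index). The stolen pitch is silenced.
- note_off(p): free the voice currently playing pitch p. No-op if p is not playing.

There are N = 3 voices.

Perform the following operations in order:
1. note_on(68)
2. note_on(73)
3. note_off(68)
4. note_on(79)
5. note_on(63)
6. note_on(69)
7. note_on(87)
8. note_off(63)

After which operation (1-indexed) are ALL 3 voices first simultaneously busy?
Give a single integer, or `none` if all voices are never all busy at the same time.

Answer: 5

Derivation:
Op 1: note_on(68): voice 0 is free -> assigned | voices=[68 - -]
Op 2: note_on(73): voice 1 is free -> assigned | voices=[68 73 -]
Op 3: note_off(68): free voice 0 | voices=[- 73 -]
Op 4: note_on(79): voice 0 is free -> assigned | voices=[79 73 -]
Op 5: note_on(63): voice 2 is free -> assigned | voices=[79 73 63]
Op 6: note_on(69): all voices busy, STEAL voice 1 (pitch 73, oldest) -> assign | voices=[79 69 63]
Op 7: note_on(87): all voices busy, STEAL voice 0 (pitch 79, oldest) -> assign | voices=[87 69 63]
Op 8: note_off(63): free voice 2 | voices=[87 69 -]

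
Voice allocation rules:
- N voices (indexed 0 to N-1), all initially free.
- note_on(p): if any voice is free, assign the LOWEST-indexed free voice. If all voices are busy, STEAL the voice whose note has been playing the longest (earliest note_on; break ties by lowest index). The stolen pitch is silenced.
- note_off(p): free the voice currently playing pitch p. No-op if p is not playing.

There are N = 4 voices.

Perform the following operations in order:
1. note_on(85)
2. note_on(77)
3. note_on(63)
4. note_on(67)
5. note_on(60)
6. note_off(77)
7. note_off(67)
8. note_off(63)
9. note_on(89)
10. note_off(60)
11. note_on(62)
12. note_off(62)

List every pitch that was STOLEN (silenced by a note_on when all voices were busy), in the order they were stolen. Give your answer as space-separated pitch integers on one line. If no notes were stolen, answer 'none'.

Op 1: note_on(85): voice 0 is free -> assigned | voices=[85 - - -]
Op 2: note_on(77): voice 1 is free -> assigned | voices=[85 77 - -]
Op 3: note_on(63): voice 2 is free -> assigned | voices=[85 77 63 -]
Op 4: note_on(67): voice 3 is free -> assigned | voices=[85 77 63 67]
Op 5: note_on(60): all voices busy, STEAL voice 0 (pitch 85, oldest) -> assign | voices=[60 77 63 67]
Op 6: note_off(77): free voice 1 | voices=[60 - 63 67]
Op 7: note_off(67): free voice 3 | voices=[60 - 63 -]
Op 8: note_off(63): free voice 2 | voices=[60 - - -]
Op 9: note_on(89): voice 1 is free -> assigned | voices=[60 89 - -]
Op 10: note_off(60): free voice 0 | voices=[- 89 - -]
Op 11: note_on(62): voice 0 is free -> assigned | voices=[62 89 - -]
Op 12: note_off(62): free voice 0 | voices=[- 89 - -]

Answer: 85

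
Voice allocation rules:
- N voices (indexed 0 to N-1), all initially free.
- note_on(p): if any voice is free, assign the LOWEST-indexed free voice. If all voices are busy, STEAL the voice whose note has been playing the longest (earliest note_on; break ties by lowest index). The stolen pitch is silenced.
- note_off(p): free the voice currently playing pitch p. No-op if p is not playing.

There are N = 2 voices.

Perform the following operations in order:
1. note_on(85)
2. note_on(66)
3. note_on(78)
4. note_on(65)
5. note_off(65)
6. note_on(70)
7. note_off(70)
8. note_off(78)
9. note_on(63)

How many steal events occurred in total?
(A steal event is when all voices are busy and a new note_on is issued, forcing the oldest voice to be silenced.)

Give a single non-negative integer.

Op 1: note_on(85): voice 0 is free -> assigned | voices=[85 -]
Op 2: note_on(66): voice 1 is free -> assigned | voices=[85 66]
Op 3: note_on(78): all voices busy, STEAL voice 0 (pitch 85, oldest) -> assign | voices=[78 66]
Op 4: note_on(65): all voices busy, STEAL voice 1 (pitch 66, oldest) -> assign | voices=[78 65]
Op 5: note_off(65): free voice 1 | voices=[78 -]
Op 6: note_on(70): voice 1 is free -> assigned | voices=[78 70]
Op 7: note_off(70): free voice 1 | voices=[78 -]
Op 8: note_off(78): free voice 0 | voices=[- -]
Op 9: note_on(63): voice 0 is free -> assigned | voices=[63 -]

Answer: 2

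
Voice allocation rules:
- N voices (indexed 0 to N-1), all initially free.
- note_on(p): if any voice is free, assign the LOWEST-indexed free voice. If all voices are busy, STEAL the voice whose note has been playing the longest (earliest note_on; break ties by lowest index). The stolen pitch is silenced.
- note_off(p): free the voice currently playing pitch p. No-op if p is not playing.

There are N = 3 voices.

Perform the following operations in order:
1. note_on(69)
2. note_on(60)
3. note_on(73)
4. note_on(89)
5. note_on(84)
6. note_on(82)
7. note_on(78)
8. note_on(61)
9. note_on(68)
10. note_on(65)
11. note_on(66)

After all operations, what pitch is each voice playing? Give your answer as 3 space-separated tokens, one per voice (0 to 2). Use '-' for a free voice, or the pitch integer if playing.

Op 1: note_on(69): voice 0 is free -> assigned | voices=[69 - -]
Op 2: note_on(60): voice 1 is free -> assigned | voices=[69 60 -]
Op 3: note_on(73): voice 2 is free -> assigned | voices=[69 60 73]
Op 4: note_on(89): all voices busy, STEAL voice 0 (pitch 69, oldest) -> assign | voices=[89 60 73]
Op 5: note_on(84): all voices busy, STEAL voice 1 (pitch 60, oldest) -> assign | voices=[89 84 73]
Op 6: note_on(82): all voices busy, STEAL voice 2 (pitch 73, oldest) -> assign | voices=[89 84 82]
Op 7: note_on(78): all voices busy, STEAL voice 0 (pitch 89, oldest) -> assign | voices=[78 84 82]
Op 8: note_on(61): all voices busy, STEAL voice 1 (pitch 84, oldest) -> assign | voices=[78 61 82]
Op 9: note_on(68): all voices busy, STEAL voice 2 (pitch 82, oldest) -> assign | voices=[78 61 68]
Op 10: note_on(65): all voices busy, STEAL voice 0 (pitch 78, oldest) -> assign | voices=[65 61 68]
Op 11: note_on(66): all voices busy, STEAL voice 1 (pitch 61, oldest) -> assign | voices=[65 66 68]

Answer: 65 66 68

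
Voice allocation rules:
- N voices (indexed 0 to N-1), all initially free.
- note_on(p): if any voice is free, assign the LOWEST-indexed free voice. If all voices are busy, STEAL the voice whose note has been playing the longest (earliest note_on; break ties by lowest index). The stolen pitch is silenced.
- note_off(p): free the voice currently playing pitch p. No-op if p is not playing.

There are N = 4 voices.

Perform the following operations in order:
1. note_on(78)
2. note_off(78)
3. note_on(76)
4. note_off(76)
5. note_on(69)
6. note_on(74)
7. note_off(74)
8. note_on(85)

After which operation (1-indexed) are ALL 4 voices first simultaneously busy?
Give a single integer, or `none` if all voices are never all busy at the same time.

Answer: none

Derivation:
Op 1: note_on(78): voice 0 is free -> assigned | voices=[78 - - -]
Op 2: note_off(78): free voice 0 | voices=[- - - -]
Op 3: note_on(76): voice 0 is free -> assigned | voices=[76 - - -]
Op 4: note_off(76): free voice 0 | voices=[- - - -]
Op 5: note_on(69): voice 0 is free -> assigned | voices=[69 - - -]
Op 6: note_on(74): voice 1 is free -> assigned | voices=[69 74 - -]
Op 7: note_off(74): free voice 1 | voices=[69 - - -]
Op 8: note_on(85): voice 1 is free -> assigned | voices=[69 85 - -]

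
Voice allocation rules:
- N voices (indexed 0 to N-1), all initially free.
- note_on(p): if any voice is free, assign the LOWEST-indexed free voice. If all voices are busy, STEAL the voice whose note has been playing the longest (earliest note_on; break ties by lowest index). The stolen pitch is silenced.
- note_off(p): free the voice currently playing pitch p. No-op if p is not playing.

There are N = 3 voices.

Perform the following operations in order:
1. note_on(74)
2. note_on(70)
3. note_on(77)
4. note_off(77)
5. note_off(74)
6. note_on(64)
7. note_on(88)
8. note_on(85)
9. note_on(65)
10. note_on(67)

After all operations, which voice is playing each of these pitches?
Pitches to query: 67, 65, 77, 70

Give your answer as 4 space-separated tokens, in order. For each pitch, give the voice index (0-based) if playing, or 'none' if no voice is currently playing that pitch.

Op 1: note_on(74): voice 0 is free -> assigned | voices=[74 - -]
Op 2: note_on(70): voice 1 is free -> assigned | voices=[74 70 -]
Op 3: note_on(77): voice 2 is free -> assigned | voices=[74 70 77]
Op 4: note_off(77): free voice 2 | voices=[74 70 -]
Op 5: note_off(74): free voice 0 | voices=[- 70 -]
Op 6: note_on(64): voice 0 is free -> assigned | voices=[64 70 -]
Op 7: note_on(88): voice 2 is free -> assigned | voices=[64 70 88]
Op 8: note_on(85): all voices busy, STEAL voice 1 (pitch 70, oldest) -> assign | voices=[64 85 88]
Op 9: note_on(65): all voices busy, STEAL voice 0 (pitch 64, oldest) -> assign | voices=[65 85 88]
Op 10: note_on(67): all voices busy, STEAL voice 2 (pitch 88, oldest) -> assign | voices=[65 85 67]

Answer: 2 0 none none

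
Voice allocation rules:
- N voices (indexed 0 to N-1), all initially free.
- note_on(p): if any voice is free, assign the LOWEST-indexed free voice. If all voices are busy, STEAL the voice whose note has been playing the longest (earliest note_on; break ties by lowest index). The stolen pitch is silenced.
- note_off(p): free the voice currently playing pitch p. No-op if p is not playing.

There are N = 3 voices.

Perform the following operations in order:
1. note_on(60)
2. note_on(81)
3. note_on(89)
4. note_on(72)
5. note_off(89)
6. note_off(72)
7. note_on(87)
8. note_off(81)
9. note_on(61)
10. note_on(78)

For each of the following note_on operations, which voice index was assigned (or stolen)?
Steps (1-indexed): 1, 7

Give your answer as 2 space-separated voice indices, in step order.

Op 1: note_on(60): voice 0 is free -> assigned | voices=[60 - -]
Op 2: note_on(81): voice 1 is free -> assigned | voices=[60 81 -]
Op 3: note_on(89): voice 2 is free -> assigned | voices=[60 81 89]
Op 4: note_on(72): all voices busy, STEAL voice 0 (pitch 60, oldest) -> assign | voices=[72 81 89]
Op 5: note_off(89): free voice 2 | voices=[72 81 -]
Op 6: note_off(72): free voice 0 | voices=[- 81 -]
Op 7: note_on(87): voice 0 is free -> assigned | voices=[87 81 -]
Op 8: note_off(81): free voice 1 | voices=[87 - -]
Op 9: note_on(61): voice 1 is free -> assigned | voices=[87 61 -]
Op 10: note_on(78): voice 2 is free -> assigned | voices=[87 61 78]

Answer: 0 0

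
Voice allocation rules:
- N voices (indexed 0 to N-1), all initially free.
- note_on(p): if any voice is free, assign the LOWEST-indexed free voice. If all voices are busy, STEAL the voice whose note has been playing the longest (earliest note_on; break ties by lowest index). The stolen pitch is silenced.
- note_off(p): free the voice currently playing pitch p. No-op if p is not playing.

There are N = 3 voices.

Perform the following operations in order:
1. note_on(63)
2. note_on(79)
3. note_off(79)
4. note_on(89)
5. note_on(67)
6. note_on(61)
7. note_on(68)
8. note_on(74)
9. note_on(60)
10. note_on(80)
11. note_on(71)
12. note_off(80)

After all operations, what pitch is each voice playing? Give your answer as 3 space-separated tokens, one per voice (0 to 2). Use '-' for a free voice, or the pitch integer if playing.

Answer: 60 - 71

Derivation:
Op 1: note_on(63): voice 0 is free -> assigned | voices=[63 - -]
Op 2: note_on(79): voice 1 is free -> assigned | voices=[63 79 -]
Op 3: note_off(79): free voice 1 | voices=[63 - -]
Op 4: note_on(89): voice 1 is free -> assigned | voices=[63 89 -]
Op 5: note_on(67): voice 2 is free -> assigned | voices=[63 89 67]
Op 6: note_on(61): all voices busy, STEAL voice 0 (pitch 63, oldest) -> assign | voices=[61 89 67]
Op 7: note_on(68): all voices busy, STEAL voice 1 (pitch 89, oldest) -> assign | voices=[61 68 67]
Op 8: note_on(74): all voices busy, STEAL voice 2 (pitch 67, oldest) -> assign | voices=[61 68 74]
Op 9: note_on(60): all voices busy, STEAL voice 0 (pitch 61, oldest) -> assign | voices=[60 68 74]
Op 10: note_on(80): all voices busy, STEAL voice 1 (pitch 68, oldest) -> assign | voices=[60 80 74]
Op 11: note_on(71): all voices busy, STEAL voice 2 (pitch 74, oldest) -> assign | voices=[60 80 71]
Op 12: note_off(80): free voice 1 | voices=[60 - 71]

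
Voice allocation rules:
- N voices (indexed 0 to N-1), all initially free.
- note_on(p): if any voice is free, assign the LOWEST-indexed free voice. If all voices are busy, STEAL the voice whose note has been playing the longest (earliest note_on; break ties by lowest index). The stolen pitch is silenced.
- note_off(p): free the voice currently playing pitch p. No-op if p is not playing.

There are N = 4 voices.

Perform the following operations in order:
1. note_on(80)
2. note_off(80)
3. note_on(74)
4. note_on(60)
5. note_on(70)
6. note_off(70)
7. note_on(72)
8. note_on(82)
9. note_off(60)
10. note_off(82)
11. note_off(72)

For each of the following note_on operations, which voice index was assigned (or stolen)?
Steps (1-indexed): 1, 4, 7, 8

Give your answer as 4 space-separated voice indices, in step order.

Answer: 0 1 2 3

Derivation:
Op 1: note_on(80): voice 0 is free -> assigned | voices=[80 - - -]
Op 2: note_off(80): free voice 0 | voices=[- - - -]
Op 3: note_on(74): voice 0 is free -> assigned | voices=[74 - - -]
Op 4: note_on(60): voice 1 is free -> assigned | voices=[74 60 - -]
Op 5: note_on(70): voice 2 is free -> assigned | voices=[74 60 70 -]
Op 6: note_off(70): free voice 2 | voices=[74 60 - -]
Op 7: note_on(72): voice 2 is free -> assigned | voices=[74 60 72 -]
Op 8: note_on(82): voice 3 is free -> assigned | voices=[74 60 72 82]
Op 9: note_off(60): free voice 1 | voices=[74 - 72 82]
Op 10: note_off(82): free voice 3 | voices=[74 - 72 -]
Op 11: note_off(72): free voice 2 | voices=[74 - - -]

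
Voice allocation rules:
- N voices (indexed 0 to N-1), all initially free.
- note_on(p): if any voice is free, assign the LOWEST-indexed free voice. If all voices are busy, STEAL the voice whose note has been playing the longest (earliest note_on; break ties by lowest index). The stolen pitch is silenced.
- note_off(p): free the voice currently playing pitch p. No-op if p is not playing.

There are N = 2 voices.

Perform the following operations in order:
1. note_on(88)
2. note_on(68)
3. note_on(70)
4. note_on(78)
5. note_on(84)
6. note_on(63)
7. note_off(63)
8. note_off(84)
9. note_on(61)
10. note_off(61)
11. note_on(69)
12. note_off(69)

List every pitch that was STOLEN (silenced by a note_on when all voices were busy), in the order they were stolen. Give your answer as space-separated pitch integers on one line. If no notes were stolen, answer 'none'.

Op 1: note_on(88): voice 0 is free -> assigned | voices=[88 -]
Op 2: note_on(68): voice 1 is free -> assigned | voices=[88 68]
Op 3: note_on(70): all voices busy, STEAL voice 0 (pitch 88, oldest) -> assign | voices=[70 68]
Op 4: note_on(78): all voices busy, STEAL voice 1 (pitch 68, oldest) -> assign | voices=[70 78]
Op 5: note_on(84): all voices busy, STEAL voice 0 (pitch 70, oldest) -> assign | voices=[84 78]
Op 6: note_on(63): all voices busy, STEAL voice 1 (pitch 78, oldest) -> assign | voices=[84 63]
Op 7: note_off(63): free voice 1 | voices=[84 -]
Op 8: note_off(84): free voice 0 | voices=[- -]
Op 9: note_on(61): voice 0 is free -> assigned | voices=[61 -]
Op 10: note_off(61): free voice 0 | voices=[- -]
Op 11: note_on(69): voice 0 is free -> assigned | voices=[69 -]
Op 12: note_off(69): free voice 0 | voices=[- -]

Answer: 88 68 70 78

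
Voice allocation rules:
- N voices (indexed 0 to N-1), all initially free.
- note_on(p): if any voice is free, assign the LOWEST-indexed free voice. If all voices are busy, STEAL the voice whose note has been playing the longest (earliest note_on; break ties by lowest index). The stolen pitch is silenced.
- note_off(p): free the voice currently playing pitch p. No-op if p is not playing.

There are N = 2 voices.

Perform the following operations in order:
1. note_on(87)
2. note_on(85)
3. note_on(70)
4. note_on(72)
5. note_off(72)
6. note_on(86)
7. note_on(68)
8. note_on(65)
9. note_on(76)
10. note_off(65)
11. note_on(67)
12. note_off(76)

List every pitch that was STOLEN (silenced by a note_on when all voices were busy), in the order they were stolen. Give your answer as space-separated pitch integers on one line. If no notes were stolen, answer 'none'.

Op 1: note_on(87): voice 0 is free -> assigned | voices=[87 -]
Op 2: note_on(85): voice 1 is free -> assigned | voices=[87 85]
Op 3: note_on(70): all voices busy, STEAL voice 0 (pitch 87, oldest) -> assign | voices=[70 85]
Op 4: note_on(72): all voices busy, STEAL voice 1 (pitch 85, oldest) -> assign | voices=[70 72]
Op 5: note_off(72): free voice 1 | voices=[70 -]
Op 6: note_on(86): voice 1 is free -> assigned | voices=[70 86]
Op 7: note_on(68): all voices busy, STEAL voice 0 (pitch 70, oldest) -> assign | voices=[68 86]
Op 8: note_on(65): all voices busy, STEAL voice 1 (pitch 86, oldest) -> assign | voices=[68 65]
Op 9: note_on(76): all voices busy, STEAL voice 0 (pitch 68, oldest) -> assign | voices=[76 65]
Op 10: note_off(65): free voice 1 | voices=[76 -]
Op 11: note_on(67): voice 1 is free -> assigned | voices=[76 67]
Op 12: note_off(76): free voice 0 | voices=[- 67]

Answer: 87 85 70 86 68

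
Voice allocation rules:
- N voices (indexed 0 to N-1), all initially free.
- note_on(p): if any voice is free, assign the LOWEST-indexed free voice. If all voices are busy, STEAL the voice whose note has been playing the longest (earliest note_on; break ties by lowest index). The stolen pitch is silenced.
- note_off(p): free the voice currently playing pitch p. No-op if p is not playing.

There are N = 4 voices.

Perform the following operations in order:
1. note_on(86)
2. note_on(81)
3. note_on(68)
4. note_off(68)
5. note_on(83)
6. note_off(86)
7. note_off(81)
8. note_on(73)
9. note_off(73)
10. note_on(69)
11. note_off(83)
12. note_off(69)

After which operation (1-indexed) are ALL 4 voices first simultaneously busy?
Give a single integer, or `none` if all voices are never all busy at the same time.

Answer: none

Derivation:
Op 1: note_on(86): voice 0 is free -> assigned | voices=[86 - - -]
Op 2: note_on(81): voice 1 is free -> assigned | voices=[86 81 - -]
Op 3: note_on(68): voice 2 is free -> assigned | voices=[86 81 68 -]
Op 4: note_off(68): free voice 2 | voices=[86 81 - -]
Op 5: note_on(83): voice 2 is free -> assigned | voices=[86 81 83 -]
Op 6: note_off(86): free voice 0 | voices=[- 81 83 -]
Op 7: note_off(81): free voice 1 | voices=[- - 83 -]
Op 8: note_on(73): voice 0 is free -> assigned | voices=[73 - 83 -]
Op 9: note_off(73): free voice 0 | voices=[- - 83 -]
Op 10: note_on(69): voice 0 is free -> assigned | voices=[69 - 83 -]
Op 11: note_off(83): free voice 2 | voices=[69 - - -]
Op 12: note_off(69): free voice 0 | voices=[- - - -]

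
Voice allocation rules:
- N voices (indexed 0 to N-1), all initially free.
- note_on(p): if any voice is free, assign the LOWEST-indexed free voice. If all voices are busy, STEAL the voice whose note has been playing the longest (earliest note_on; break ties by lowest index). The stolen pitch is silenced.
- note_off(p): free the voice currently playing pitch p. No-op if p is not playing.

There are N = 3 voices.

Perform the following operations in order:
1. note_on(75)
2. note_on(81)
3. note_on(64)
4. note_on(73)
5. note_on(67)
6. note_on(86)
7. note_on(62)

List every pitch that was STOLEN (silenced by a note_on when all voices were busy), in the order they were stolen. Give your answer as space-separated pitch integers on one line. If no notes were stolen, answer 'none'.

Op 1: note_on(75): voice 0 is free -> assigned | voices=[75 - -]
Op 2: note_on(81): voice 1 is free -> assigned | voices=[75 81 -]
Op 3: note_on(64): voice 2 is free -> assigned | voices=[75 81 64]
Op 4: note_on(73): all voices busy, STEAL voice 0 (pitch 75, oldest) -> assign | voices=[73 81 64]
Op 5: note_on(67): all voices busy, STEAL voice 1 (pitch 81, oldest) -> assign | voices=[73 67 64]
Op 6: note_on(86): all voices busy, STEAL voice 2 (pitch 64, oldest) -> assign | voices=[73 67 86]
Op 7: note_on(62): all voices busy, STEAL voice 0 (pitch 73, oldest) -> assign | voices=[62 67 86]

Answer: 75 81 64 73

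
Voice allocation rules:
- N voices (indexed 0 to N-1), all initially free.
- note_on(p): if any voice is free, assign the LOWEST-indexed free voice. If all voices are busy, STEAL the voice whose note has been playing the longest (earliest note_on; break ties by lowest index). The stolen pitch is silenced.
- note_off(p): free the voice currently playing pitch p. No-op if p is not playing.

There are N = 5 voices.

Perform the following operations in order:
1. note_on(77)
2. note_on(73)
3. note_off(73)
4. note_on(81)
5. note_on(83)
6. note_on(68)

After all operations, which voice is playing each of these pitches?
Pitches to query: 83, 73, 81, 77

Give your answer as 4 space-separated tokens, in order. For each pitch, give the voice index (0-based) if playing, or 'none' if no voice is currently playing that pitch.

Op 1: note_on(77): voice 0 is free -> assigned | voices=[77 - - - -]
Op 2: note_on(73): voice 1 is free -> assigned | voices=[77 73 - - -]
Op 3: note_off(73): free voice 1 | voices=[77 - - - -]
Op 4: note_on(81): voice 1 is free -> assigned | voices=[77 81 - - -]
Op 5: note_on(83): voice 2 is free -> assigned | voices=[77 81 83 - -]
Op 6: note_on(68): voice 3 is free -> assigned | voices=[77 81 83 68 -]

Answer: 2 none 1 0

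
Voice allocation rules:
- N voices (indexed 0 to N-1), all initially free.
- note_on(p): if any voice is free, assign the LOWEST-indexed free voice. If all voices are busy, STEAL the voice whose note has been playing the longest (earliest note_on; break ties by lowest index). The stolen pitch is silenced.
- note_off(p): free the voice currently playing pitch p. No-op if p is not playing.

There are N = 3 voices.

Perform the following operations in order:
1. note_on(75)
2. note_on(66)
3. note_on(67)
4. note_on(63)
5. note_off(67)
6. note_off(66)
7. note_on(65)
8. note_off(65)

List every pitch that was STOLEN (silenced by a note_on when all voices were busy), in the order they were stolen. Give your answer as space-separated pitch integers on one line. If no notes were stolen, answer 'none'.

Op 1: note_on(75): voice 0 is free -> assigned | voices=[75 - -]
Op 2: note_on(66): voice 1 is free -> assigned | voices=[75 66 -]
Op 3: note_on(67): voice 2 is free -> assigned | voices=[75 66 67]
Op 4: note_on(63): all voices busy, STEAL voice 0 (pitch 75, oldest) -> assign | voices=[63 66 67]
Op 5: note_off(67): free voice 2 | voices=[63 66 -]
Op 6: note_off(66): free voice 1 | voices=[63 - -]
Op 7: note_on(65): voice 1 is free -> assigned | voices=[63 65 -]
Op 8: note_off(65): free voice 1 | voices=[63 - -]

Answer: 75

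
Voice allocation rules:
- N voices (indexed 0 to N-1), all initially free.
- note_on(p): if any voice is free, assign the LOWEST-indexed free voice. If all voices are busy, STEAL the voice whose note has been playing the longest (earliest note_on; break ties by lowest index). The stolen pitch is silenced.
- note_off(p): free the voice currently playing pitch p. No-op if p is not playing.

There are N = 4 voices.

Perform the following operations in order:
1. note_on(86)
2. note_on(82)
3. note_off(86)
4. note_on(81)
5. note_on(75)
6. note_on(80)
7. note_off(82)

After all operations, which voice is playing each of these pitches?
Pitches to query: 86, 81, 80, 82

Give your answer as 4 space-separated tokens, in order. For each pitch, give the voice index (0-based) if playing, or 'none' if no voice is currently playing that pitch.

Answer: none 0 3 none

Derivation:
Op 1: note_on(86): voice 0 is free -> assigned | voices=[86 - - -]
Op 2: note_on(82): voice 1 is free -> assigned | voices=[86 82 - -]
Op 3: note_off(86): free voice 0 | voices=[- 82 - -]
Op 4: note_on(81): voice 0 is free -> assigned | voices=[81 82 - -]
Op 5: note_on(75): voice 2 is free -> assigned | voices=[81 82 75 -]
Op 6: note_on(80): voice 3 is free -> assigned | voices=[81 82 75 80]
Op 7: note_off(82): free voice 1 | voices=[81 - 75 80]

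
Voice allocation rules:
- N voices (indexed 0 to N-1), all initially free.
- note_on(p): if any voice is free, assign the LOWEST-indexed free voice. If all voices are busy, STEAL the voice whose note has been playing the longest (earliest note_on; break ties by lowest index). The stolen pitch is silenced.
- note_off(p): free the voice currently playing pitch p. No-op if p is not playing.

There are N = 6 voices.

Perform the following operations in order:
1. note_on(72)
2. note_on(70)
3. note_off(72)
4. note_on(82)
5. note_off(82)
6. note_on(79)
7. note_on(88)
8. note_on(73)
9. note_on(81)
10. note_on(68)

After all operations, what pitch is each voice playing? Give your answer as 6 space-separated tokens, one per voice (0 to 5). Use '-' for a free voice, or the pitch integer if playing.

Op 1: note_on(72): voice 0 is free -> assigned | voices=[72 - - - - -]
Op 2: note_on(70): voice 1 is free -> assigned | voices=[72 70 - - - -]
Op 3: note_off(72): free voice 0 | voices=[- 70 - - - -]
Op 4: note_on(82): voice 0 is free -> assigned | voices=[82 70 - - - -]
Op 5: note_off(82): free voice 0 | voices=[- 70 - - - -]
Op 6: note_on(79): voice 0 is free -> assigned | voices=[79 70 - - - -]
Op 7: note_on(88): voice 2 is free -> assigned | voices=[79 70 88 - - -]
Op 8: note_on(73): voice 3 is free -> assigned | voices=[79 70 88 73 - -]
Op 9: note_on(81): voice 4 is free -> assigned | voices=[79 70 88 73 81 -]
Op 10: note_on(68): voice 5 is free -> assigned | voices=[79 70 88 73 81 68]

Answer: 79 70 88 73 81 68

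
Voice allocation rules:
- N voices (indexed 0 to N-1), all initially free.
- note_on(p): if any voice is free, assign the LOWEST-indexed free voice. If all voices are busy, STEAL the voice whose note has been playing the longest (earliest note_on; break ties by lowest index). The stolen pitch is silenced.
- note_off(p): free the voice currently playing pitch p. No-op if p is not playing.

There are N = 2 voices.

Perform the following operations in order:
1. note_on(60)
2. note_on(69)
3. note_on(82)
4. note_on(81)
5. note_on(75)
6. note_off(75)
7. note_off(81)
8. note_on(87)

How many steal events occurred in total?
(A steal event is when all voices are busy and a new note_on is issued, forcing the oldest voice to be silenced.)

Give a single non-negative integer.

Answer: 3

Derivation:
Op 1: note_on(60): voice 0 is free -> assigned | voices=[60 -]
Op 2: note_on(69): voice 1 is free -> assigned | voices=[60 69]
Op 3: note_on(82): all voices busy, STEAL voice 0 (pitch 60, oldest) -> assign | voices=[82 69]
Op 4: note_on(81): all voices busy, STEAL voice 1 (pitch 69, oldest) -> assign | voices=[82 81]
Op 5: note_on(75): all voices busy, STEAL voice 0 (pitch 82, oldest) -> assign | voices=[75 81]
Op 6: note_off(75): free voice 0 | voices=[- 81]
Op 7: note_off(81): free voice 1 | voices=[- -]
Op 8: note_on(87): voice 0 is free -> assigned | voices=[87 -]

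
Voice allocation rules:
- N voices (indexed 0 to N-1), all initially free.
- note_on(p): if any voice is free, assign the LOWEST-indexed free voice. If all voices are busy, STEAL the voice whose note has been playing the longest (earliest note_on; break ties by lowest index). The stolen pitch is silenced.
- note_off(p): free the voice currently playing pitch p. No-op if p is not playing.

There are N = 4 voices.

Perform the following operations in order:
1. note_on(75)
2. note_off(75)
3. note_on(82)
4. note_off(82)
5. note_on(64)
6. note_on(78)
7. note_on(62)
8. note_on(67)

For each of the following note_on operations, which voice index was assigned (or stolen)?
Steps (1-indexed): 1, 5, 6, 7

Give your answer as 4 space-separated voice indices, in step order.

Answer: 0 0 1 2

Derivation:
Op 1: note_on(75): voice 0 is free -> assigned | voices=[75 - - -]
Op 2: note_off(75): free voice 0 | voices=[- - - -]
Op 3: note_on(82): voice 0 is free -> assigned | voices=[82 - - -]
Op 4: note_off(82): free voice 0 | voices=[- - - -]
Op 5: note_on(64): voice 0 is free -> assigned | voices=[64 - - -]
Op 6: note_on(78): voice 1 is free -> assigned | voices=[64 78 - -]
Op 7: note_on(62): voice 2 is free -> assigned | voices=[64 78 62 -]
Op 8: note_on(67): voice 3 is free -> assigned | voices=[64 78 62 67]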